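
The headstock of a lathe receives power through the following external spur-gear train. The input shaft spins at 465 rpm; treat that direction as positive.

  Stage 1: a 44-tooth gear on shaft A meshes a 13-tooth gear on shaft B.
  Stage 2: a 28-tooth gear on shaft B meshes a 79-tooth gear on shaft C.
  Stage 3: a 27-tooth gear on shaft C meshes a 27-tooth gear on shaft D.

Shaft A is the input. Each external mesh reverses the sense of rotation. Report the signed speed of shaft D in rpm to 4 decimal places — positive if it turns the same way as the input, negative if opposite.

-557.8189 rpm (opposite to input, |ω| = 557.8189 rpm)

Stage 1 [44T→13T]: ω = 465.0000×44/13 = 1573.8462 rpm, dir flips to −; running = −1573.8462
Stage 2 [28T→79T]: ω = 1573.8462×28/79 = 557.8189 rpm, dir flips to +; running = +557.8189
Stage 3 [27T→27T]: ω = 557.8189×27/27 = 557.8189 rpm, dir flips to −; running = −557.8189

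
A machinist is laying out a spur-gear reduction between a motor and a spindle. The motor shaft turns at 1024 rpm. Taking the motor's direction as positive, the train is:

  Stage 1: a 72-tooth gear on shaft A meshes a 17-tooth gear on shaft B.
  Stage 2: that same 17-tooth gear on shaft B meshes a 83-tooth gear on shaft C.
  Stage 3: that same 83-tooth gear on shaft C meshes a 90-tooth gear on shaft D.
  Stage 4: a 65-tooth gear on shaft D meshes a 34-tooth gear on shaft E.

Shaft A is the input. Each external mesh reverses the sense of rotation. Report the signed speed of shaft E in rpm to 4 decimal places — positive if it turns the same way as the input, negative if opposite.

+1566.1176 rpm (same as input, |ω| = 1566.1176 rpm)

Stage 1 [72T→17T]: ω = 1024.0000×72/17 = 4336.9412 rpm, dir flips to −; running = −4336.9412
Stage 2 [17T→83T]: ω = 4336.9412×17/83 = 888.2892 rpm, dir flips to +; running = +888.2892
Stage 3 [83T→90T]: ω = 888.2892×83/90 = 819.2000 rpm, dir flips to −; running = −819.2000
Stage 4 [65T→34T]: ω = 819.2000×65/34 = 1566.1176 rpm, dir flips to +; running = +1566.1176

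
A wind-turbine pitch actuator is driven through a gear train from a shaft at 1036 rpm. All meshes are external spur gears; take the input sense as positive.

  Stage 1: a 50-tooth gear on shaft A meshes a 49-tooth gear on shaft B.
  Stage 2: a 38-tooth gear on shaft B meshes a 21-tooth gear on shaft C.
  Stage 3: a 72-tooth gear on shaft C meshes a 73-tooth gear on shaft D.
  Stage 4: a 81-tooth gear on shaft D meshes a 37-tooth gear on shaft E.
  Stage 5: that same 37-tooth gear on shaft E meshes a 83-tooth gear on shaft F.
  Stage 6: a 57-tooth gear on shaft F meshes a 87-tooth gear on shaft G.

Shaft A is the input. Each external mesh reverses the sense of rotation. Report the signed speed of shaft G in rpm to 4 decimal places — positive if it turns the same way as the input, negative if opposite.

+1206.3412 rpm (same as input, |ω| = 1206.3412 rpm)

Stage 1 [50T→49T]: ω = 1036.0000×50/49 = 1057.1429 rpm, dir flips to −; running = −1057.1429
Stage 2 [38T→21T]: ω = 1057.1429×38/21 = 1912.9252 rpm, dir flips to +; running = +1912.9252
Stage 3 [72T→73T]: ω = 1912.9252×72/73 = 1886.7207 rpm, dir flips to −; running = −1886.7207
Stage 4 [81T→37T]: ω = 1886.7207×81/37 = 4130.3886 rpm, dir flips to +; running = +4130.3886
Stage 5 [37T→83T]: ω = 4130.3886×37/83 = 1841.2576 rpm, dir flips to −; running = −1841.2576
Stage 6 [57T→87T]: ω = 1841.2576×57/87 = 1206.3412 rpm, dir flips to +; running = +1206.3412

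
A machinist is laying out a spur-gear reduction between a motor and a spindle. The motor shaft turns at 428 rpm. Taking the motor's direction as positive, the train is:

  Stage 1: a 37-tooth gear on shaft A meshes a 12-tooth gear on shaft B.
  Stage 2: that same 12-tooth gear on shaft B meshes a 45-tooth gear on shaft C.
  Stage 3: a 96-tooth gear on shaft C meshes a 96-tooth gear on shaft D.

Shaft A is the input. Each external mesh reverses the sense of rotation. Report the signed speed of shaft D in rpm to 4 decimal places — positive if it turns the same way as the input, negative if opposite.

-351.9111 rpm (opposite to input, |ω| = 351.9111 rpm)

Stage 1 [37T→12T]: ω = 428.0000×37/12 = 1319.6667 rpm, dir flips to −; running = −1319.6667
Stage 2 [12T→45T]: ω = 1319.6667×12/45 = 351.9111 rpm, dir flips to +; running = +351.9111
Stage 3 [96T→96T]: ω = 351.9111×96/96 = 351.9111 rpm, dir flips to −; running = −351.9111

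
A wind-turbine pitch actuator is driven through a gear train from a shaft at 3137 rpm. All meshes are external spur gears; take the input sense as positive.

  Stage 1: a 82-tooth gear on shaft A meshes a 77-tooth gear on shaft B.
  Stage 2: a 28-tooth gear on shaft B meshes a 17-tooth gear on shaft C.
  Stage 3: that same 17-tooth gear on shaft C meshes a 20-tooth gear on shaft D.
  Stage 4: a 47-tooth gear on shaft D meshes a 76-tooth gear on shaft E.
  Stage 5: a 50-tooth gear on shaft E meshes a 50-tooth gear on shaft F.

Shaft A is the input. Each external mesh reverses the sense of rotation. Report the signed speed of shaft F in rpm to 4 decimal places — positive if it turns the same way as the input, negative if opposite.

-2892.3440 rpm (opposite to input, |ω| = 2892.3440 rpm)

Stage 1 [82T→77T]: ω = 3137.0000×82/77 = 3340.7013 rpm, dir flips to −; running = −3340.7013
Stage 2 [28T→17T]: ω = 3340.7013×28/17 = 5502.3316 rpm, dir flips to +; running = +5502.3316
Stage 3 [17T→20T]: ω = 5502.3316×17/20 = 4676.9818 rpm, dir flips to −; running = −4676.9818
Stage 4 [47T→76T]: ω = 4676.9818×47/76 = 2892.3440 rpm, dir flips to +; running = +2892.3440
Stage 5 [50T→50T]: ω = 2892.3440×50/50 = 2892.3440 rpm, dir flips to −; running = −2892.3440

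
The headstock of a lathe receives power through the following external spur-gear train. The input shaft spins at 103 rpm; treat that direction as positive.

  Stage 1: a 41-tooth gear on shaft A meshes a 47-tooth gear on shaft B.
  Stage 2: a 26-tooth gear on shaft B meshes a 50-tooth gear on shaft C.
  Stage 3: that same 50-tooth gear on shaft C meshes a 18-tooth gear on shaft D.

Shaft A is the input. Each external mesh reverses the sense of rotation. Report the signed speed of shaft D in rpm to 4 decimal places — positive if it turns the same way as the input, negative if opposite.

-129.7849 rpm (opposite to input, |ω| = 129.7849 rpm)

Stage 1 [41T→47T]: ω = 103.0000×41/47 = 89.8511 rpm, dir flips to −; running = −89.8511
Stage 2 [26T→50T]: ω = 89.8511×26/50 = 46.7226 rpm, dir flips to +; running = +46.7226
Stage 3 [50T→18T]: ω = 46.7226×50/18 = 129.7849 rpm, dir flips to −; running = −129.7849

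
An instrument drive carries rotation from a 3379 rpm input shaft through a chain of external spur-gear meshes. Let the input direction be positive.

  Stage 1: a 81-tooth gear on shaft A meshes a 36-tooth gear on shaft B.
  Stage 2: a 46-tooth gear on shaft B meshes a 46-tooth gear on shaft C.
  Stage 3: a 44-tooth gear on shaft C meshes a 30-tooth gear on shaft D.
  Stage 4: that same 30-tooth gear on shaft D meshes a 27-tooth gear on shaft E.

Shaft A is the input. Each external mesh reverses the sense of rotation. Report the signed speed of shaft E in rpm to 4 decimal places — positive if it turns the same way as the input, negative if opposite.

Stage 1 [81T→36T]: ω = 3379.0000×81/36 = 7602.7500 rpm, dir flips to −; running = −7602.7500
Stage 2 [46T→46T]: ω = 7602.7500×46/46 = 7602.7500 rpm, dir flips to +; running = +7602.7500
Stage 3 [44T→30T]: ω = 7602.7500×44/30 = 11150.7000 rpm, dir flips to −; running = −11150.7000
Stage 4 [30T→27T]: ω = 11150.7000×30/27 = 12389.6667 rpm, dir flips to +; running = +12389.6667

+12389.6667 rpm (same as input, |ω| = 12389.6667 rpm)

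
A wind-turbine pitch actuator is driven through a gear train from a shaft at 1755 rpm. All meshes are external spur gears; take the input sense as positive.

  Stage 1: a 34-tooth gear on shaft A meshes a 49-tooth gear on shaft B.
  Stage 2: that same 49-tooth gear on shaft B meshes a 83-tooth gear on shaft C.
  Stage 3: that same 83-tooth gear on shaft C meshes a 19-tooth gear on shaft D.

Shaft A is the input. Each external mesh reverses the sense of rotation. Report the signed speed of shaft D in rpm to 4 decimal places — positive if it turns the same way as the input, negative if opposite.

Stage 1 [34T→49T]: ω = 1755.0000×34/49 = 1217.7551 rpm, dir flips to −; running = −1217.7551
Stage 2 [49T→83T]: ω = 1217.7551×49/83 = 718.9157 rpm, dir flips to +; running = +718.9157
Stage 3 [83T→19T]: ω = 718.9157×83/19 = 3140.5263 rpm, dir flips to −; running = −3140.5263

-3140.5263 rpm (opposite to input, |ω| = 3140.5263 rpm)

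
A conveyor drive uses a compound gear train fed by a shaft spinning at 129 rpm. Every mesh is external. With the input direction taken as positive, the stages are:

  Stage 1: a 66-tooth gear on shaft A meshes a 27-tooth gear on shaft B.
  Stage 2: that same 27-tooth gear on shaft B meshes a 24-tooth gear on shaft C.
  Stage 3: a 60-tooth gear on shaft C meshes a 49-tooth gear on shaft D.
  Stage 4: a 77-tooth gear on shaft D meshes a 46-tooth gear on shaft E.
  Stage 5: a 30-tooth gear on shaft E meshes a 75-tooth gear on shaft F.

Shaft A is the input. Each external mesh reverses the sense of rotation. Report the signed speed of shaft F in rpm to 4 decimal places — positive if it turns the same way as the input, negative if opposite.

Stage 1 [66T→27T]: ω = 129.0000×66/27 = 315.3333 rpm, dir flips to −; running = −315.3333
Stage 2 [27T→24T]: ω = 315.3333×27/24 = 354.7500 rpm, dir flips to +; running = +354.7500
Stage 3 [60T→49T]: ω = 354.7500×60/49 = 434.3878 rpm, dir flips to −; running = −434.3878
Stage 4 [77T→46T]: ω = 434.3878×77/46 = 727.1273 rpm, dir flips to +; running = +727.1273
Stage 5 [30T→75T]: ω = 727.1273×30/75 = 290.8509 rpm, dir flips to −; running = −290.8509

-290.8509 rpm (opposite to input, |ω| = 290.8509 rpm)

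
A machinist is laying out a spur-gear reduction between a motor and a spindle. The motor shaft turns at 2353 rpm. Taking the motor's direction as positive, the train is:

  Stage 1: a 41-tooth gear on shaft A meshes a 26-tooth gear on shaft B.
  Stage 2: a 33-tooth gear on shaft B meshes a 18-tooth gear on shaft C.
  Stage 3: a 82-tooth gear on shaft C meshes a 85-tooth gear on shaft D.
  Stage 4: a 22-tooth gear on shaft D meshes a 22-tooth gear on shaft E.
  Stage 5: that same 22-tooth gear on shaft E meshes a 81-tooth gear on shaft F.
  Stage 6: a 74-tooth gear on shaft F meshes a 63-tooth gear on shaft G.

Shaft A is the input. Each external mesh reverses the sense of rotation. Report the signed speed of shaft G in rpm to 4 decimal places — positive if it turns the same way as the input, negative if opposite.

Stage 1 [41T→26T]: ω = 2353.0000×41/26 = 3710.5000 rpm, dir flips to −; running = −3710.5000
Stage 2 [33T→18T]: ω = 3710.5000×33/18 = 6802.5833 rpm, dir flips to +; running = +6802.5833
Stage 3 [82T→85T]: ω = 6802.5833×82/85 = 6562.4922 rpm, dir flips to −; running = −6562.4922
Stage 4 [22T→22T]: ω = 6562.4922×22/22 = 6562.4922 rpm, dir flips to +; running = +6562.4922
Stage 5 [22T→81T]: ω = 6562.4922×22/81 = 1782.4053 rpm, dir flips to −; running = −1782.4053
Stage 6 [74T→63T]: ω = 1782.4053×74/63 = 2093.6189 rpm, dir flips to +; running = +2093.6189

+2093.6189 rpm (same as input, |ω| = 2093.6189 rpm)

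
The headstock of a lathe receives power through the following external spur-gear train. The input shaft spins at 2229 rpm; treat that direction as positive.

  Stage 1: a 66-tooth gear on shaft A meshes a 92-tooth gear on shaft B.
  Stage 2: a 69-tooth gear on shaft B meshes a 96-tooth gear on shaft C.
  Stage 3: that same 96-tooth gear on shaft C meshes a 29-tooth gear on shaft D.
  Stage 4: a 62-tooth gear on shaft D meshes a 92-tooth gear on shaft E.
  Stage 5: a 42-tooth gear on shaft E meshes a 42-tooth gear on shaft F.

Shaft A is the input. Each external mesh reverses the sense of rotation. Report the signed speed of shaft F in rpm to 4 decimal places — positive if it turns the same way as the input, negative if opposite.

Stage 1 [66T→92T]: ω = 2229.0000×66/92 = 1599.0652 rpm, dir flips to −; running = −1599.0652
Stage 2 [69T→96T]: ω = 1599.0652×69/96 = 1149.3281 rpm, dir flips to +; running = +1149.3281
Stage 3 [96T→29T]: ω = 1149.3281×96/29 = 3804.6724 rpm, dir flips to −; running = −3804.6724
Stage 4 [62T→92T]: ω = 3804.6724×62/92 = 2564.0184 rpm, dir flips to +; running = +2564.0184
Stage 5 [42T→42T]: ω = 2564.0184×42/42 = 2564.0184 rpm, dir flips to −; running = −2564.0184

-2564.0184 rpm (opposite to input, |ω| = 2564.0184 rpm)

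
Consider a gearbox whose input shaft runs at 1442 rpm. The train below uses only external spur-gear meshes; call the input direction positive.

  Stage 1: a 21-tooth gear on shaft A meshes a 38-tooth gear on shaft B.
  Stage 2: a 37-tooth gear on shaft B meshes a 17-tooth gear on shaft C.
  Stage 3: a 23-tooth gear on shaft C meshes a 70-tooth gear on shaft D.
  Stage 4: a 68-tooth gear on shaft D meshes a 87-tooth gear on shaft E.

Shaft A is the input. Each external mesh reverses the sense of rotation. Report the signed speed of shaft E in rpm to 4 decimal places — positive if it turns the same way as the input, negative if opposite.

+445.4236 rpm (same as input, |ω| = 445.4236 rpm)

Stage 1 [21T→38T]: ω = 1442.0000×21/38 = 796.8947 rpm, dir flips to −; running = −796.8947
Stage 2 [37T→17T]: ω = 796.8947×37/17 = 1734.4180 rpm, dir flips to +; running = +1734.4180
Stage 3 [23T→70T]: ω = 1734.4180×23/70 = 569.8802 rpm, dir flips to −; running = −569.8802
Stage 4 [68T→87T]: ω = 569.8802×68/87 = 445.4236 rpm, dir flips to +; running = +445.4236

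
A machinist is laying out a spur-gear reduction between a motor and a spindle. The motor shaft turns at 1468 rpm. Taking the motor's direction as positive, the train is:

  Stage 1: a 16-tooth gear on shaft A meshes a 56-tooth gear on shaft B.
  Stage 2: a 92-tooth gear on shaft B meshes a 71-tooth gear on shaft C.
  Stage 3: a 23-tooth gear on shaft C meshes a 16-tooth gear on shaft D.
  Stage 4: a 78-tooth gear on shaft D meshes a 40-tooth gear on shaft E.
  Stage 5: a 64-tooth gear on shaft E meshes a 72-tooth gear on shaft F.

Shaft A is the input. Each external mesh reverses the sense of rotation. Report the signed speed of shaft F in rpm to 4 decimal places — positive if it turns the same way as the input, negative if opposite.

-1354.1832 rpm (opposite to input, |ω| = 1354.1832 rpm)

Stage 1 [16T→56T]: ω = 1468.0000×16/56 = 419.4286 rpm, dir flips to −; running = −419.4286
Stage 2 [92T→71T]: ω = 419.4286×92/71 = 543.4849 rpm, dir flips to +; running = +543.4849
Stage 3 [23T→16T]: ω = 543.4849×23/16 = 781.2596 rpm, dir flips to −; running = −781.2596
Stage 4 [78T→40T]: ω = 781.2596×78/40 = 1523.4561 rpm, dir flips to +; running = +1523.4561
Stage 5 [64T→72T]: ω = 1523.4561×64/72 = 1354.1832 rpm, dir flips to −; running = −1354.1832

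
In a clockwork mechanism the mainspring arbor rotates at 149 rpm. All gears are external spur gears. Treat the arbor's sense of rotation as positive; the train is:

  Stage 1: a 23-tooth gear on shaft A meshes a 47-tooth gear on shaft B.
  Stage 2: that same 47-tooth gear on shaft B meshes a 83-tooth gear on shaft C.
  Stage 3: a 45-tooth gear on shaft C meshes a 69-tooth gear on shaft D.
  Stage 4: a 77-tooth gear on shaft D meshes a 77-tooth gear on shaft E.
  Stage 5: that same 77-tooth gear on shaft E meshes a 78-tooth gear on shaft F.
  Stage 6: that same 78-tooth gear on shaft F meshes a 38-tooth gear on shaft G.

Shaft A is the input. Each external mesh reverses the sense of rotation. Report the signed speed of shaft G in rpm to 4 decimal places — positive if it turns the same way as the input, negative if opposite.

+54.5640 rpm (same as input, |ω| = 54.5640 rpm)

Stage 1 [23T→47T]: ω = 149.0000×23/47 = 72.9149 rpm, dir flips to −; running = −72.9149
Stage 2 [47T→83T]: ω = 72.9149×47/83 = 41.2892 rpm, dir flips to +; running = +41.2892
Stage 3 [45T→69T]: ω = 41.2892×45/69 = 26.9277 rpm, dir flips to −; running = −26.9277
Stage 4 [77T→77T]: ω = 26.9277×77/77 = 26.9277 rpm, dir flips to +; running = +26.9277
Stage 5 [77T→78T]: ω = 26.9277×77/78 = 26.5825 rpm, dir flips to −; running = −26.5825
Stage 6 [78T→38T]: ω = 26.5825×78/38 = 54.5640 rpm, dir flips to +; running = +54.5640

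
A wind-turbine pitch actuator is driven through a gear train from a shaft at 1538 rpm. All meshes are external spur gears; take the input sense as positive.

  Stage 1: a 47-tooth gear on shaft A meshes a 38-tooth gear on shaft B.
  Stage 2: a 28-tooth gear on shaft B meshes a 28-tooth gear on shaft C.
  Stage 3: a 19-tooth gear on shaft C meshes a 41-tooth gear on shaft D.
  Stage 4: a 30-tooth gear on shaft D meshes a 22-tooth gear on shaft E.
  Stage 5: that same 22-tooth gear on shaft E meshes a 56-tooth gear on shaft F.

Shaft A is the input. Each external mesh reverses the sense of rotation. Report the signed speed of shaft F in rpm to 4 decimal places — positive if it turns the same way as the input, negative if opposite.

Stage 1 [47T→38T]: ω = 1538.0000×47/38 = 1902.2632 rpm, dir flips to −; running = −1902.2632
Stage 2 [28T→28T]: ω = 1902.2632×28/28 = 1902.2632 rpm, dir flips to +; running = +1902.2632
Stage 3 [19T→41T]: ω = 1902.2632×19/41 = 881.5366 rpm, dir flips to −; running = −881.5366
Stage 4 [30T→22T]: ω = 881.5366×30/22 = 1202.0953 rpm, dir flips to +; running = +1202.0953
Stage 5 [22T→56T]: ω = 1202.0953×22/56 = 472.2517 rpm, dir flips to −; running = −472.2517

-472.2517 rpm (opposite to input, |ω| = 472.2517 rpm)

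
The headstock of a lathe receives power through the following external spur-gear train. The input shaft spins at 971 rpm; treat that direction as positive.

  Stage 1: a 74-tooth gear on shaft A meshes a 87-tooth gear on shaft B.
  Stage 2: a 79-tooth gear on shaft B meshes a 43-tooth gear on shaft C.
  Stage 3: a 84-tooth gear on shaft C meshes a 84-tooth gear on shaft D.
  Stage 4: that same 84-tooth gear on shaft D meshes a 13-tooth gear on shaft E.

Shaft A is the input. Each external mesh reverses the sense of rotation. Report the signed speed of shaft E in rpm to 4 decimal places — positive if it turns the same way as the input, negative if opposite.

Stage 1 [74T→87T]: ω = 971.0000×74/87 = 825.9080 rpm, dir flips to −; running = −825.9080
Stage 2 [79T→43T]: ω = 825.9080×79/43 = 1517.3659 rpm, dir flips to +; running = +1517.3659
Stage 3 [84T→84T]: ω = 1517.3659×84/84 = 1517.3659 rpm, dir flips to −; running = −1517.3659
Stage 4 [84T→13T]: ω = 1517.3659×84/13 = 9804.5184 rpm, dir flips to +; running = +9804.5184

+9804.5184 rpm (same as input, |ω| = 9804.5184 rpm)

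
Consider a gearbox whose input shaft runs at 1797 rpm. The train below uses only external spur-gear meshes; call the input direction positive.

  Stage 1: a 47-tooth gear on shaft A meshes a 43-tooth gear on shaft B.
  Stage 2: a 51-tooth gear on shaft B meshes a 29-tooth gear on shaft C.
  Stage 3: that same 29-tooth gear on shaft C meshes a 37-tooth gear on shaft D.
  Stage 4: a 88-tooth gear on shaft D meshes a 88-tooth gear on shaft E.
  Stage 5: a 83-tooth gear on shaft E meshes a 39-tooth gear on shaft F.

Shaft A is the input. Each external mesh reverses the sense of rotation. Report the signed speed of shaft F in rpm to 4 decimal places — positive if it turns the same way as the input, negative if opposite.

-5761.8164 rpm (opposite to input, |ω| = 5761.8164 rpm)

Stage 1 [47T→43T]: ω = 1797.0000×47/43 = 1964.1628 rpm, dir flips to −; running = −1964.1628
Stage 2 [51T→29T]: ω = 1964.1628×51/29 = 3454.2173 rpm, dir flips to +; running = +3454.2173
Stage 3 [29T→37T]: ω = 3454.2173×29/37 = 2707.3595 rpm, dir flips to −; running = −2707.3595
Stage 4 [88T→88T]: ω = 2707.3595×88/88 = 2707.3595 rpm, dir flips to +; running = +2707.3595
Stage 5 [83T→39T]: ω = 2707.3595×83/39 = 5761.8164 rpm, dir flips to −; running = −5761.8164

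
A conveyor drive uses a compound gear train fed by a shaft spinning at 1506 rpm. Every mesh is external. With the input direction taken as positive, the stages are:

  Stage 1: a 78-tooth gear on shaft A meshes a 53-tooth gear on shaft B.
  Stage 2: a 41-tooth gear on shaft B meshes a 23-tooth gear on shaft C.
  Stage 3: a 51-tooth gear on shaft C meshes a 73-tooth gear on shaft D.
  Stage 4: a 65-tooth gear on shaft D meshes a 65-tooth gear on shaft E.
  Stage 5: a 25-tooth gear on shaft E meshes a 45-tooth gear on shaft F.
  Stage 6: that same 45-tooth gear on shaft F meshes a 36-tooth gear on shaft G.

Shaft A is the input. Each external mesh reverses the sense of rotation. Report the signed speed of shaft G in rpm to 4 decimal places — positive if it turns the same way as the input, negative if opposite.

+1916.8342 rpm (same as input, |ω| = 1916.8342 rpm)

Stage 1 [78T→53T]: ω = 1506.0000×78/53 = 2216.3774 rpm, dir flips to −; running = −2216.3774
Stage 2 [41T→23T]: ω = 2216.3774×41/23 = 3950.9336 rpm, dir flips to +; running = +3950.9336
Stage 3 [51T→73T]: ω = 3950.9336×51/73 = 2760.2412 rpm, dir flips to −; running = −2760.2412
Stage 4 [65T→65T]: ω = 2760.2412×65/65 = 2760.2412 rpm, dir flips to +; running = +2760.2412
Stage 5 [25T→45T]: ω = 2760.2412×25/45 = 1533.4674 rpm, dir flips to −; running = −1533.4674
Stage 6 [45T→36T]: ω = 1533.4674×45/36 = 1916.8342 rpm, dir flips to +; running = +1916.8342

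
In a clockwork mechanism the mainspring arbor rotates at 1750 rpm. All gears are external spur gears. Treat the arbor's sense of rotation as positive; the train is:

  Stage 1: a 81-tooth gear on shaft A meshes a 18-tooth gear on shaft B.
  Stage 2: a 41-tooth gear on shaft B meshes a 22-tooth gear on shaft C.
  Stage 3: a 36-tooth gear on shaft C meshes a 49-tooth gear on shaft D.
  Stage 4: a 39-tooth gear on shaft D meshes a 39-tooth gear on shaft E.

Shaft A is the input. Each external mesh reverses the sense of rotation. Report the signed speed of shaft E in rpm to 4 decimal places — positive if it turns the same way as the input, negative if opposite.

Stage 1 [81T→18T]: ω = 1750.0000×81/18 = 7875.0000 rpm, dir flips to −; running = −7875.0000
Stage 2 [41T→22T]: ω = 7875.0000×41/22 = 14676.1364 rpm, dir flips to +; running = +14676.1364
Stage 3 [36T→49T]: ω = 14676.1364×36/49 = 10782.4675 rpm, dir flips to −; running = −10782.4675
Stage 4 [39T→39T]: ω = 10782.4675×39/39 = 10782.4675 rpm, dir flips to +; running = +10782.4675

+10782.4675 rpm (same as input, |ω| = 10782.4675 rpm)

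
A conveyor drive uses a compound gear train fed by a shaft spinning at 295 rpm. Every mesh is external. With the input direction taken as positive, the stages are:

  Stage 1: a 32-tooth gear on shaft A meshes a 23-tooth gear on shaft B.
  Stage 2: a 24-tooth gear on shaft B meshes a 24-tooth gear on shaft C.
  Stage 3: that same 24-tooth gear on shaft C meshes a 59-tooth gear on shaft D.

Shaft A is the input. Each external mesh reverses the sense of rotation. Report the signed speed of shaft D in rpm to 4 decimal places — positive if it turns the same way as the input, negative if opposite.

Stage 1 [32T→23T]: ω = 295.0000×32/23 = 410.4348 rpm, dir flips to −; running = −410.4348
Stage 2 [24T→24T]: ω = 410.4348×24/24 = 410.4348 rpm, dir flips to +; running = +410.4348
Stage 3 [24T→59T]: ω = 410.4348×24/59 = 166.9565 rpm, dir flips to −; running = −166.9565

-166.9565 rpm (opposite to input, |ω| = 166.9565 rpm)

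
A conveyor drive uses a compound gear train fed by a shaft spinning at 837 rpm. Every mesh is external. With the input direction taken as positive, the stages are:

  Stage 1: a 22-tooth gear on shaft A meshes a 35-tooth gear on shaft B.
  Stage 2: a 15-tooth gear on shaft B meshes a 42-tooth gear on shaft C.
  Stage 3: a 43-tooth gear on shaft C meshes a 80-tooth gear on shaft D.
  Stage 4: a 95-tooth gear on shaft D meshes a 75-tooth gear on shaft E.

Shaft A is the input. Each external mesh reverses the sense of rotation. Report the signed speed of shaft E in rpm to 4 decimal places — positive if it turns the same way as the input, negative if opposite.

+127.9272 rpm (same as input, |ω| = 127.9272 rpm)

Stage 1 [22T→35T]: ω = 837.0000×22/35 = 526.1143 rpm, dir flips to −; running = −526.1143
Stage 2 [15T→42T]: ω = 526.1143×15/42 = 187.8980 rpm, dir flips to +; running = +187.8980
Stage 3 [43T→80T]: ω = 187.8980×43/80 = 100.9952 rpm, dir flips to −; running = −100.9952
Stage 4 [95T→75T]: ω = 100.9952×95/75 = 127.9272 rpm, dir flips to +; running = +127.9272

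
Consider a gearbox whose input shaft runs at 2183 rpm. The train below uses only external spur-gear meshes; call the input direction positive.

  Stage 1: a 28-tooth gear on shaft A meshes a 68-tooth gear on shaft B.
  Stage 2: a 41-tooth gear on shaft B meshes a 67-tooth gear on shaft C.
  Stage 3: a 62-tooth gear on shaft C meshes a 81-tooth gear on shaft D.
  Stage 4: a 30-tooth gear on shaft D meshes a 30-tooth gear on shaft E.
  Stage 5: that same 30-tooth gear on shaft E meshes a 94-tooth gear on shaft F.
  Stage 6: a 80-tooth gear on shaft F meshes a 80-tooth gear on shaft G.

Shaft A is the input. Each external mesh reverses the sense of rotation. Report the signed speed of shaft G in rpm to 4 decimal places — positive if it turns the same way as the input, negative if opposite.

+134.3730 rpm (same as input, |ω| = 134.3730 rpm)

Stage 1 [28T→68T]: ω = 2183.0000×28/68 = 898.8824 rpm, dir flips to −; running = −898.8824
Stage 2 [41T→67T]: ω = 898.8824×41/67 = 550.0623 rpm, dir flips to +; running = +550.0623
Stage 3 [62T→81T]: ω = 550.0623×62/81 = 421.0354 rpm, dir flips to −; running = −421.0354
Stage 4 [30T→30T]: ω = 421.0354×30/30 = 421.0354 rpm, dir flips to +; running = +421.0354
Stage 5 [30T→94T]: ω = 421.0354×30/94 = 134.3730 rpm, dir flips to −; running = −134.3730
Stage 6 [80T→80T]: ω = 134.3730×80/80 = 134.3730 rpm, dir flips to +; running = +134.3730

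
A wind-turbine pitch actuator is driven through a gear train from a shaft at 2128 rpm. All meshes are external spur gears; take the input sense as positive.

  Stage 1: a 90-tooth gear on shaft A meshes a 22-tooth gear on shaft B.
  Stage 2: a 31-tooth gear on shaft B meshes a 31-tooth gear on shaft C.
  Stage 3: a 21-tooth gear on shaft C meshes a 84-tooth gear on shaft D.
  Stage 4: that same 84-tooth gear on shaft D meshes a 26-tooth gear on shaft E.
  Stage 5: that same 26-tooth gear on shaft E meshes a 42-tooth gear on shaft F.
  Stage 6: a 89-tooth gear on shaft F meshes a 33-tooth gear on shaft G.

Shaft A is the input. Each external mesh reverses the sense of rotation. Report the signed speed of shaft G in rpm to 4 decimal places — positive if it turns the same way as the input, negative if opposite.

Stage 1 [90T→22T]: ω = 2128.0000×90/22 = 8705.4545 rpm, dir flips to −; running = −8705.4545
Stage 2 [31T→31T]: ω = 8705.4545×31/31 = 8705.4545 rpm, dir flips to +; running = +8705.4545
Stage 3 [21T→84T]: ω = 8705.4545×21/84 = 2176.3636 rpm, dir flips to −; running = −2176.3636
Stage 4 [84T→26T]: ω = 2176.3636×84/26 = 7031.3287 rpm, dir flips to +; running = +7031.3287
Stage 5 [26T→42T]: ω = 7031.3287×26/42 = 4352.7273 rpm, dir flips to −; running = −4352.7273
Stage 6 [89T→33T]: ω = 4352.7273×89/33 = 11739.1736 rpm, dir flips to +; running = +11739.1736

+11739.1736 rpm (same as input, |ω| = 11739.1736 rpm)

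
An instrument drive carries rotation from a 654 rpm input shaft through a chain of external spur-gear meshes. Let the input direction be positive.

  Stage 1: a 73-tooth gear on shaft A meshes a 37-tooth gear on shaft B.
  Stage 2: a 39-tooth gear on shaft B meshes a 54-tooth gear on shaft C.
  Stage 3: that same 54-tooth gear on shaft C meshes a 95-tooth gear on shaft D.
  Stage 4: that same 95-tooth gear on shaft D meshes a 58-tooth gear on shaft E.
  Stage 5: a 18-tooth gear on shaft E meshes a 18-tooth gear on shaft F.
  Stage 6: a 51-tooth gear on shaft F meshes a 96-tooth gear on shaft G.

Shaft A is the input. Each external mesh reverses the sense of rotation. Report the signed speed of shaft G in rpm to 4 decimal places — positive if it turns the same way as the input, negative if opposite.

Stage 1 [73T→37T]: ω = 654.0000×73/37 = 1290.3243 rpm, dir flips to −; running = −1290.3243
Stage 2 [39T→54T]: ω = 1290.3243×39/54 = 931.9009 rpm, dir flips to +; running = +931.9009
Stage 3 [54T→95T]: ω = 931.9009×54/95 = 529.7121 rpm, dir flips to −; running = −529.7121
Stage 4 [95T→58T]: ω = 529.7121×95/58 = 867.6319 rpm, dir flips to +; running = +867.6319
Stage 5 [18T→18T]: ω = 867.6319×18/18 = 867.6319 rpm, dir flips to −; running = −867.6319
Stage 6 [51T→96T]: ω = 867.6319×51/96 = 460.9294 rpm, dir flips to +; running = +460.9294

+460.9294 rpm (same as input, |ω| = 460.9294 rpm)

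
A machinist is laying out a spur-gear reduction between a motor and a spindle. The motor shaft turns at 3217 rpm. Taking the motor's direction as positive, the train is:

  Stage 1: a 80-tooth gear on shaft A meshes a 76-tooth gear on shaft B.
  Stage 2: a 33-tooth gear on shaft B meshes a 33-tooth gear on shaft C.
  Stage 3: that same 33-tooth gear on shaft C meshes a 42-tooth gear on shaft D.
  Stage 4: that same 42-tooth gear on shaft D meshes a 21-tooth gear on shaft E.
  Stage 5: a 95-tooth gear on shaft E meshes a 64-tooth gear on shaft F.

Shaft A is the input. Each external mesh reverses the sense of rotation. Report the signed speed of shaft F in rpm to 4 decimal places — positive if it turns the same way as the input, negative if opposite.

Stage 1 [80T→76T]: ω = 3217.0000×80/76 = 3386.3158 rpm, dir flips to −; running = −3386.3158
Stage 2 [33T→33T]: ω = 3386.3158×33/33 = 3386.3158 rpm, dir flips to +; running = +3386.3158
Stage 3 [33T→42T]: ω = 3386.3158×33/42 = 2660.6767 rpm, dir flips to −; running = −2660.6767
Stage 4 [42T→21T]: ω = 2660.6767×42/21 = 5321.3534 rpm, dir flips to +; running = +5321.3534
Stage 5 [95T→64T]: ω = 5321.3534×95/64 = 7898.8839 rpm, dir flips to −; running = −7898.8839

-7898.8839 rpm (opposite to input, |ω| = 7898.8839 rpm)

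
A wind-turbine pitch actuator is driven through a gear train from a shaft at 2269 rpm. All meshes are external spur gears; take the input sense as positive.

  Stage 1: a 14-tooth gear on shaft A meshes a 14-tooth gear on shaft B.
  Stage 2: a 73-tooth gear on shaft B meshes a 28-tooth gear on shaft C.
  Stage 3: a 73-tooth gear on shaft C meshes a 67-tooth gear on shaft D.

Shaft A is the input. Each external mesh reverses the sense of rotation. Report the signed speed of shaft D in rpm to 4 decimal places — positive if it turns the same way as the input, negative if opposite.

-6445.3630 rpm (opposite to input, |ω| = 6445.3630 rpm)

Stage 1 [14T→14T]: ω = 2269.0000×14/14 = 2269.0000 rpm, dir flips to −; running = −2269.0000
Stage 2 [73T→28T]: ω = 2269.0000×73/28 = 5915.6071 rpm, dir flips to +; running = +5915.6071
Stage 3 [73T→67T]: ω = 5915.6071×73/67 = 6445.3630 rpm, dir flips to −; running = −6445.3630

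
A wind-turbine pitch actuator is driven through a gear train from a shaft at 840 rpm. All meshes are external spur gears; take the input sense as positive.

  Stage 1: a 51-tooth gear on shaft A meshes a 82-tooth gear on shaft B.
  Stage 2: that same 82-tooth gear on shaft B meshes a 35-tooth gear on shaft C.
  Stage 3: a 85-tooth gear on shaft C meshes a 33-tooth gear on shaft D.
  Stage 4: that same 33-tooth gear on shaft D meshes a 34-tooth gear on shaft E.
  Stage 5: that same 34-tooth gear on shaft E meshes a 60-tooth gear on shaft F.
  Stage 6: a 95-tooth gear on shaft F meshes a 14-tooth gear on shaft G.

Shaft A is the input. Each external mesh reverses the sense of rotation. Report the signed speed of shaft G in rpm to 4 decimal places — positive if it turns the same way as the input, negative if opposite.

+11766.4286 rpm (same as input, |ω| = 11766.4286 rpm)

Stage 1 [51T→82T]: ω = 840.0000×51/82 = 522.4390 rpm, dir flips to −; running = −522.4390
Stage 2 [82T→35T]: ω = 522.4390×82/35 = 1224.0000 rpm, dir flips to +; running = +1224.0000
Stage 3 [85T→33T]: ω = 1224.0000×85/33 = 3152.7273 rpm, dir flips to −; running = −3152.7273
Stage 4 [33T→34T]: ω = 3152.7273×33/34 = 3060.0000 rpm, dir flips to +; running = +3060.0000
Stage 5 [34T→60T]: ω = 3060.0000×34/60 = 1734.0000 rpm, dir flips to −; running = −1734.0000
Stage 6 [95T→14T]: ω = 1734.0000×95/14 = 11766.4286 rpm, dir flips to +; running = +11766.4286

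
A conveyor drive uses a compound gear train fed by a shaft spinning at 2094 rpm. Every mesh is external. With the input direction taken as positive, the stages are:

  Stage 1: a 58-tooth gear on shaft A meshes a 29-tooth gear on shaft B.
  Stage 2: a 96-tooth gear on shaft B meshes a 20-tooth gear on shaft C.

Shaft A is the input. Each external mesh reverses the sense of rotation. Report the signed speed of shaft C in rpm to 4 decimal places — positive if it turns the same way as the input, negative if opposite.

Stage 1 [58T→29T]: ω = 2094.0000×58/29 = 4188.0000 rpm, dir flips to −; running = −4188.0000
Stage 2 [96T→20T]: ω = 4188.0000×96/20 = 20102.4000 rpm, dir flips to +; running = +20102.4000

+20102.4000 rpm (same as input, |ω| = 20102.4000 rpm)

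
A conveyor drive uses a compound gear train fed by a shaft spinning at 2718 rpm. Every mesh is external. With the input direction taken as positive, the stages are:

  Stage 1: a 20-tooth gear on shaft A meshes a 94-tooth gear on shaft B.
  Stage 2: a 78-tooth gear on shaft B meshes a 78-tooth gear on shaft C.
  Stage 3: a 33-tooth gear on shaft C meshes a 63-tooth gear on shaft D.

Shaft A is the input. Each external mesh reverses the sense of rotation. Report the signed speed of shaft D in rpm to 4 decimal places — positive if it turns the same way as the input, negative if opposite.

Stage 1 [20T→94T]: ω = 2718.0000×20/94 = 578.2979 rpm, dir flips to −; running = −578.2979
Stage 2 [78T→78T]: ω = 578.2979×78/78 = 578.2979 rpm, dir flips to +; running = +578.2979
Stage 3 [33T→63T]: ω = 578.2979×33/63 = 302.9179 rpm, dir flips to −; running = −302.9179

-302.9179 rpm (opposite to input, |ω| = 302.9179 rpm)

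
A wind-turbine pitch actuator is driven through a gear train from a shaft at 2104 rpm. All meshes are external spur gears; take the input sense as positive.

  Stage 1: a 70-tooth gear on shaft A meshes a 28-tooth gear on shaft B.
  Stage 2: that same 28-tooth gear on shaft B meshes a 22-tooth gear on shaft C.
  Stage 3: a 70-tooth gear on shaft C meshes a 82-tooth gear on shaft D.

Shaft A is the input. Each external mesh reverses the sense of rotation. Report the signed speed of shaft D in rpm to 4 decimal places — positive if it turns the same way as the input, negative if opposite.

Stage 1 [70T→28T]: ω = 2104.0000×70/28 = 5260.0000 rpm, dir flips to −; running = −5260.0000
Stage 2 [28T→22T]: ω = 5260.0000×28/22 = 6694.5455 rpm, dir flips to +; running = +6694.5455
Stage 3 [70T→82T]: ω = 6694.5455×70/82 = 5714.8559 rpm, dir flips to −; running = −5714.8559

-5714.8559 rpm (opposite to input, |ω| = 5714.8559 rpm)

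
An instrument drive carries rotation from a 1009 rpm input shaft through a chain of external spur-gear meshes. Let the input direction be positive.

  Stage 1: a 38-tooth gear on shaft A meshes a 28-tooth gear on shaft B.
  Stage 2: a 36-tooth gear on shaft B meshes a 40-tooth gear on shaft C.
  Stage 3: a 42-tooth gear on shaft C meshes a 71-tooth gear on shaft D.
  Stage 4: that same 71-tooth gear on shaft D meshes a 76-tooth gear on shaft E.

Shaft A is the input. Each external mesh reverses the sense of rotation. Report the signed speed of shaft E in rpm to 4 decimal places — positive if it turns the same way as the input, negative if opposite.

+681.0750 rpm (same as input, |ω| = 681.0750 rpm)

Stage 1 [38T→28T]: ω = 1009.0000×38/28 = 1369.3571 rpm, dir flips to −; running = −1369.3571
Stage 2 [36T→40T]: ω = 1369.3571×36/40 = 1232.4214 rpm, dir flips to +; running = +1232.4214
Stage 3 [42T→71T]: ω = 1232.4214×42/71 = 729.0380 rpm, dir flips to −; running = −729.0380
Stage 4 [71T→76T]: ω = 729.0380×71/76 = 681.0750 rpm, dir flips to +; running = +681.0750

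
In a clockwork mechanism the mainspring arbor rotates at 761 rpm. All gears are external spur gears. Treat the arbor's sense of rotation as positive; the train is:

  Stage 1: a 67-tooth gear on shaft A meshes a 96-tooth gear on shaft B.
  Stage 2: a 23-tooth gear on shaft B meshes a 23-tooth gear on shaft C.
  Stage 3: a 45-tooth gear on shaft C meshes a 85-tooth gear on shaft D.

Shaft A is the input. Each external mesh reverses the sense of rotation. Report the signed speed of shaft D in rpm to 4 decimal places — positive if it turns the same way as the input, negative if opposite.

-281.1783 rpm (opposite to input, |ω| = 281.1783 rpm)

Stage 1 [67T→96T]: ω = 761.0000×67/96 = 531.1146 rpm, dir flips to −; running = −531.1146
Stage 2 [23T→23T]: ω = 531.1146×23/23 = 531.1146 rpm, dir flips to +; running = +531.1146
Stage 3 [45T→85T]: ω = 531.1146×45/85 = 281.1783 rpm, dir flips to −; running = −281.1783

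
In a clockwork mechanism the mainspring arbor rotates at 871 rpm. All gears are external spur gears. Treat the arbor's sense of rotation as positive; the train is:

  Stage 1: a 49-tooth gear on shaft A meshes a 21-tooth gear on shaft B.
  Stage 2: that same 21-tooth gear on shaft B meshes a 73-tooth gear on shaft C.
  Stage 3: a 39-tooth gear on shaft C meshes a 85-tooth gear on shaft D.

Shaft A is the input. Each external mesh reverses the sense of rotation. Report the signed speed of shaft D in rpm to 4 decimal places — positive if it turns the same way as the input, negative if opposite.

-268.2483 rpm (opposite to input, |ω| = 268.2483 rpm)

Stage 1 [49T→21T]: ω = 871.0000×49/21 = 2032.3333 rpm, dir flips to −; running = −2032.3333
Stage 2 [21T→73T]: ω = 2032.3333×21/73 = 584.6438 rpm, dir flips to +; running = +584.6438
Stage 3 [39T→85T]: ω = 584.6438×39/85 = 268.2483 rpm, dir flips to −; running = −268.2483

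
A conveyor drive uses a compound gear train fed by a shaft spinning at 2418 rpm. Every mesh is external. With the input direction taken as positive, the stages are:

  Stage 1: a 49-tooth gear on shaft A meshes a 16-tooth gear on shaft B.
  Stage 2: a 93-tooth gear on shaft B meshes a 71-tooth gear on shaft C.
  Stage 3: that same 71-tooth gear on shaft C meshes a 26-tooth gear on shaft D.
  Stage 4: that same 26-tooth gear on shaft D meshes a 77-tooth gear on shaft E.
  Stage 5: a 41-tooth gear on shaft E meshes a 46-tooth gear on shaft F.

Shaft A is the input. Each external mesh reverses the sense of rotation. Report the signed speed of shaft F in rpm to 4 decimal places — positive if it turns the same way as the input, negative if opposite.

Stage 1 [49T→16T]: ω = 2418.0000×49/16 = 7405.1250 rpm, dir flips to −; running = −7405.1250
Stage 2 [93T→71T]: ω = 7405.1250×93/71 = 9699.6708 rpm, dir flips to +; running = +9699.6708
Stage 3 [71T→26T]: ω = 9699.6708×71/26 = 26487.5625 rpm, dir flips to −; running = −26487.5625
Stage 4 [26T→77T]: ω = 26487.5625×26/77 = 8943.8523 rpm, dir flips to +; running = +8943.8523
Stage 5 [41T→46T]: ω = 8943.8523×41/46 = 7971.6944 rpm, dir flips to −; running = −7971.6944

-7971.6944 rpm (opposite to input, |ω| = 7971.6944 rpm)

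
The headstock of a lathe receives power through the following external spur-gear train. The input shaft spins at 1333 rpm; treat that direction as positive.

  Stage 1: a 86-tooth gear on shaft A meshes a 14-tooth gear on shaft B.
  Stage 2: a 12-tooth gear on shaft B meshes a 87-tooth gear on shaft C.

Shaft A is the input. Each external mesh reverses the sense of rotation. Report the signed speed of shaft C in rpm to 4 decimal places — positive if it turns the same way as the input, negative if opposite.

+1129.4384 rpm (same as input, |ω| = 1129.4384 rpm)

Stage 1 [86T→14T]: ω = 1333.0000×86/14 = 8188.4286 rpm, dir flips to −; running = −8188.4286
Stage 2 [12T→87T]: ω = 8188.4286×12/87 = 1129.4384 rpm, dir flips to +; running = +1129.4384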